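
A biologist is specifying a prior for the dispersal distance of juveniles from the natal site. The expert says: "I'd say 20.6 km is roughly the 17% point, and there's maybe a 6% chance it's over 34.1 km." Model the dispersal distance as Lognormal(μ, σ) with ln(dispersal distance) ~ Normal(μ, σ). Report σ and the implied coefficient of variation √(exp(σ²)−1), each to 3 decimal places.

σ ≈ 0.201, CV ≈ 0.203

If T ~ Lognormal(μ,σ) then ln T ~ Normal(μ,σ), so the p-quantile of ln T is μ + z_p·σ.
ln(20.6) = 3.025 and ln(34.1) = 3.529; z_{0.17} = -0.9542, z_{0.94} = 1.555.
σ = (3.529 − 3.025)/(1.555 − (-0.9542)) = 0.201.
μ = 3.025 − (-0.9542)·0.201 = 3.217.
CV = √(exp(σ²)−1) = √(exp(0.0404)−1) = 0.203.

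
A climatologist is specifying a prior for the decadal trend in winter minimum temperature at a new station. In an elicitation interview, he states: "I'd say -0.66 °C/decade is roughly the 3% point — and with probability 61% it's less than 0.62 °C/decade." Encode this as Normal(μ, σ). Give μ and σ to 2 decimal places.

μ = 0.45, σ = 0.59

For Normal(μ,σ), the p-quantile is μ + z_p·σ. Here z_{0.03} = -1.881, z_{0.61} = 0.2793.
So -0.66 = μ − 1.881σ and 0.62 = μ + 0.2793σ.
Subtracting: σ = (0.62 − -0.66)/(0.2793 − (-1.881)) = 0.59.
Then μ = -0.66 − (-1.881)·0.59 = 0.45.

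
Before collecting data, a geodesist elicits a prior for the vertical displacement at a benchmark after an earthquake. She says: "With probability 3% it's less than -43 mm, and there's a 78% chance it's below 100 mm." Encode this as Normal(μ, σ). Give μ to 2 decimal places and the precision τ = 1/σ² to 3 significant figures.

μ = 58.38, τ = 0.000344

The p-quantile of Normal(μ,σ) is μ + z_p·σ, with z_{0.03} = -1.881 and z_{0.78} = 0.7722.
Eliminate σ: μ = (z₂·x₁ − z₁·x₂)/(z₂ − z₁) = (0.7722·-43 − (-1.881)·100)/2.653 = 58.38.
Then σ = (x₂ − x₁)/(z₂ − z₁) = (100 − -43)/2.653 = 53.90.
Precision τ = 1/σ² = 1/53.9² = 0.000344.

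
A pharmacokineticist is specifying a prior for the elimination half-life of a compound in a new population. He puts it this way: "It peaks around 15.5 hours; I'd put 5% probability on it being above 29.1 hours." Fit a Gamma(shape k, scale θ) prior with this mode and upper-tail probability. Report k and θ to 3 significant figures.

Gamma(k,θ) with k>1 has mode (k−1)θ, so θ = 15.5/(k−1).
Need P(X < 29.1) = 0.95 with θ tied to k this way. Start at k = 2, θ = 15.5: P(X<29.1) ≈ 0.560.
Too low — raise k to concentrate. Iterating converges to k ≈ 8.01.
Then θ = 15.5/(8.01−1) ≈ 2.21.

k ≈ 8.01, θ ≈ 2.21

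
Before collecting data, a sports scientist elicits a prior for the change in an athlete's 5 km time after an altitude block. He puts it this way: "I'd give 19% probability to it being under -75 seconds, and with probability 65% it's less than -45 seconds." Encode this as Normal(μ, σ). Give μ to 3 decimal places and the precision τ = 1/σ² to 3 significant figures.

For Normal(μ,σ), the p-quantile is μ + z_p·σ. Here z_{0.19} = -0.8779, z_{0.65} = 0.3853.
So -75 = μ − 0.8779σ and -45 = μ + 0.3853σ.
Subtracting: σ = (-45 − -75)/(0.3853 − (-0.8779)) = 23.749.
Then μ = -75 − (-0.8779)·23.749 = -54.151.
Precision τ = 1/σ² = 1/23.75² = 0.00177.

μ = -54.151, τ = 0.00177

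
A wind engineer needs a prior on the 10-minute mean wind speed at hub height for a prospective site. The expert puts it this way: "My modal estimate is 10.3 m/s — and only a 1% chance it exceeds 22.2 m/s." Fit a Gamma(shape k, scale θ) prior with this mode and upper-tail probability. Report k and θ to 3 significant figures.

k ≈ 9.21, θ ≈ 1.25

Gamma(k,θ) with k>1 has mode (k−1)θ, so θ = 10.3/(k−1).
Need P(X < 22.2) = 0.99 with θ tied to k this way. Start at k = 2, θ = 10.3: P(X<22.2) ≈ 0.634.
Too low — raise k to concentrate. Iterating converges to k ≈ 9.21.
Then θ = 10.3/(9.21−1) ≈ 1.25.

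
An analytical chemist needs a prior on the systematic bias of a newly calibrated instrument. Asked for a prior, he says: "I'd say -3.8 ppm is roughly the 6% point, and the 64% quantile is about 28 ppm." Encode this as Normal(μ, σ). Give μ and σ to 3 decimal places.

For Normal(μ,σ), the p-quantile is μ + z_p·σ. Here z_{0.06} = -1.555, z_{0.64} = 0.3585.
So -3.8 = μ − 1.555σ and 28 = μ + 0.3585σ.
Subtracting: σ = (28 − -3.8)/(0.3585 − (-1.555)) = 16.621.
Then μ = -3.8 − (-1.555)·16.621 = 22.042.

μ = 22.042, σ = 16.621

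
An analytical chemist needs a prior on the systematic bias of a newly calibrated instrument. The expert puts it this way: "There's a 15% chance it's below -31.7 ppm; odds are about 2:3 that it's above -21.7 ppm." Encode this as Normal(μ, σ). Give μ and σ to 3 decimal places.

The p-quantile of Normal(μ,σ) is μ + z_p·σ, with z_{0.15} = -1.036 and z_{0.6} = 0.2533.
Eliminate σ: μ = (z₂·x₁ − z₁·x₂)/(z₂ − z₁) = (0.2533·-31.7 − (-1.036)·-21.7)/1.29 = -23.664.
Then σ = (x₂ − x₁)/(z₂ − z₁) = (-21.7 − -31.7)/1.29 = 7.753.

μ = -23.664, σ = 7.753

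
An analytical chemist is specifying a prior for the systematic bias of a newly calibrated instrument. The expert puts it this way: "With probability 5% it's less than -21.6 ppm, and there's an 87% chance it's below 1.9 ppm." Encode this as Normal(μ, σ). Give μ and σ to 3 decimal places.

For Normal(μ,σ), the p-quantile is μ + z_p·σ. Here z_{0.05} = -1.645, z_{0.87} = 1.126.
So -21.6 = μ − 1.645σ and 1.9 = μ + 1.126σ.
Subtracting: σ = (1.9 − -21.6)/(1.126 − (-1.645)) = 8.480.
Then μ = -21.6 − (-1.645)·8.480 = -7.652.

μ = -7.652, σ = 8.480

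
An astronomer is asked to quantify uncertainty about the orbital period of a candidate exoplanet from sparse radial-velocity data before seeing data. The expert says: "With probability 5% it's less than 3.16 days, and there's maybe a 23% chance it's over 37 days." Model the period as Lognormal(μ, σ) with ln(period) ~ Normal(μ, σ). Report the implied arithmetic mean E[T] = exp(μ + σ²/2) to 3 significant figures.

If T ~ Lognormal(μ,σ) then ln T ~ Normal(μ,σ), so the p-quantile of ln T is μ + z_p·σ.
ln(3.16) = 1.151 and ln(37) = 3.611; z_{0.05} = -1.645, z_{0.77} = 0.7388.
σ = (3.611 − 1.151)/(0.7388 − (-1.645)) = 1.032.
μ = 1.151 − (-1.645)·1.032 = 2.848.
E[T] = exp(μ + σ²/2) = exp(2.848 + 0.5327) = 29.4 days.

E[T] ≈ 29.4 days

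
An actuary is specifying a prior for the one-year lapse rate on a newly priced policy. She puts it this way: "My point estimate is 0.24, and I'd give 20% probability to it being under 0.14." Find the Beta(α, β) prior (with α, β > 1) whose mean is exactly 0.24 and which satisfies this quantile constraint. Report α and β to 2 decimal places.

α ≈ 3.21, β ≈ 10.18

With mean 0.24 fixed, write α = 0.24s, β = 0.76s where s = α+β.
Need P(θ < 0.14) = 0.2 under Beta(0.24s, 0.76s). Normal approximation: (q−m)/√(m(1−m)/s) ≈ z_{0.2} = -0.842, so s ≈ 0.24·0.76·(-0.842)²/(0.14−0.24)² = 12.9.
At s = 12.9: P(θ<0.14) ≈ 0.206. Adjusting to match 0.2 gives s ≈ 13.39.
So α = 0.24·13.39 ≈ 3.21, β = 0.76·13.39 ≈ 10.18.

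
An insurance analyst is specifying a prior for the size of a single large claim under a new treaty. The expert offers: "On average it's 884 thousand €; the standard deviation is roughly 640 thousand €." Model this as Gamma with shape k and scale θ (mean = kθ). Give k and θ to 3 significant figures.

For Gamma(k, scale θ): mean = kθ, variance = kθ², so CV = 1/√k.
CV = SD/mean = 640/884 = 0.724, hence k = 1/CV² = 1.91.
Then θ = mean/k = 884/1.91 = 463.

k ≈ 1.91, θ ≈ 463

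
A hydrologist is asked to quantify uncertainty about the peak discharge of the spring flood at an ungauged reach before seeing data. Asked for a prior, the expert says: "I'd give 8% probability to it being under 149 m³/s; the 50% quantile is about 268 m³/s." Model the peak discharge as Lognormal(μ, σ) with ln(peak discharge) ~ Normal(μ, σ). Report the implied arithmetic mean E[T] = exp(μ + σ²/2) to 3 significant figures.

E[T] ≈ 292 m³/s

If T ~ Lognormal(μ,σ) then ln T ~ Normal(μ,σ), so the p-quantile of ln T is μ + z_p·σ.
ln(149) = 5.004 and ln(268) = 5.591; z_{0.08} = -1.405, z_{0.5} = 0.
σ = (5.591 − 5.004)/(0 − (-1.405)) = 0.418.
μ = 5.004 − (-1.405)·0.418 = 5.591.
E[T] = exp(μ + σ²/2) = exp(5.591 + 0.0873) = 292 m³/s.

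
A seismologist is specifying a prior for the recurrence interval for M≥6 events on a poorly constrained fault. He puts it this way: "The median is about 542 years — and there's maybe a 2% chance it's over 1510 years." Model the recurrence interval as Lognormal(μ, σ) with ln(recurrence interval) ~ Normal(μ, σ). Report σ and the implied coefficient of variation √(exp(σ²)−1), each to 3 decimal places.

σ ≈ 0.499, CV ≈ 0.532

If T ~ Lognormal(μ,σ) then ln T ~ Normal(μ,σ), so the p-quantile of ln T is μ + z_p·σ.
ln(542) = 6.295 and ln(1510) = 7.32; z_{0.5} = 0, z_{0.98} = 2.054.
σ = (7.32 − 6.295)/(2.054 − (0)) = 0.499.
μ = 6.295 − (0)·0.499 = 6.295.
CV = √(exp(σ²)−1) = √(exp(0.2489)−1) = 0.532.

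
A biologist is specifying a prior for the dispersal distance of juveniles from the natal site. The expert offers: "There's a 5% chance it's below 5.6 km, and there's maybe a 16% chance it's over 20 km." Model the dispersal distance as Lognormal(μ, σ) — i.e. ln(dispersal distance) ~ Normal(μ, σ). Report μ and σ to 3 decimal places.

If T ~ Lognormal(μ,σ) then ln T ~ Normal(μ,σ), so the p-quantile of ln T is μ + z_p·σ.
ln(5.6) = 1.723 and ln(20) = 2.996; z_{0.05} = -1.645, z_{0.84} = 0.9945.
σ = (2.996 − 1.723)/(0.9945 − (-1.645)) = 0.482.
μ = 1.723 − (-1.645)·0.482 = 2.516.

μ ≈ 2.516, σ ≈ 0.482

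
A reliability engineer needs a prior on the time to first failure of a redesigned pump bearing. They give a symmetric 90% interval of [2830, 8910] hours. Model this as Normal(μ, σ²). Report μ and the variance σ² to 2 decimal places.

μ = 5870.00, σ² = 3415801.73

A symmetric 90% interval runs μ ± z·σ with z = 1.645.
Half-width = 3040, so σ = 3040/1.645 = 1848.189 and σ² = 3415801.73.
μ is the interval midpoint, 5870.00.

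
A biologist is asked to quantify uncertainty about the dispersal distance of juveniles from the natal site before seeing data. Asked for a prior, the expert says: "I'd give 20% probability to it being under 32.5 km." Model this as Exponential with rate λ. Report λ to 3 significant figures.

P(T < 32.5) = 1 − e^(−λ·32.5) = 0.2, so λ = −ln(1−0.2)/32.5 = −ln(0.8)/32.5 = 0.00687.

λ ≈ 0.00687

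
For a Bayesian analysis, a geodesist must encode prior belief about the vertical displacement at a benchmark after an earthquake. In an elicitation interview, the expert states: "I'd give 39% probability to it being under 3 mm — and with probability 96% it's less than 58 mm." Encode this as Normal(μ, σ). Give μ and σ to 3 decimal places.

μ = 10.568, σ = 27.094

The p-quantile of Normal(μ,σ) is μ + z_p·σ, with z_{0.39} = -0.2793 and z_{0.96} = 1.751.
Eliminate σ: μ = (z₂·x₁ − z₁·x₂)/(z₂ − z₁) = (1.751·3 − (-0.2793)·58)/2.03 = 10.568.
Then σ = (x₂ − x₁)/(z₂ − z₁) = (58 − 3)/2.03 = 27.094.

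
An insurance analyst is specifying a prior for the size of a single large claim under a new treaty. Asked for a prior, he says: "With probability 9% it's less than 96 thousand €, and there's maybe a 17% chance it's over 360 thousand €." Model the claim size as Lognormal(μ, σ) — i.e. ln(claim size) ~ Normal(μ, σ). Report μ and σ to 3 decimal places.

μ ≈ 5.337, σ ≈ 0.576

If T ~ Lognormal(μ,σ) then ln T ~ Normal(μ,σ), so the p-quantile of ln T is μ + z_p·σ.
ln(96) = 4.564 and ln(360) = 5.886; z_{0.09} = -1.341, z_{0.83} = 0.9542.
σ = (5.886 − 4.564)/(0.9542 − (-1.341)) = 0.576.
μ = 4.564 − (-1.341)·0.576 = 5.337.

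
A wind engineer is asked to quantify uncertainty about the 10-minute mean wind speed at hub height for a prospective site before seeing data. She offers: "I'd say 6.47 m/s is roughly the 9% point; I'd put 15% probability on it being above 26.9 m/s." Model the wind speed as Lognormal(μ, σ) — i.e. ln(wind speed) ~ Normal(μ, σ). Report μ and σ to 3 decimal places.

μ ≈ 2.671, σ ≈ 0.599

If T ~ Lognormal(μ,σ) then ln T ~ Normal(μ,σ), so the p-quantile of ln T is μ + z_p·σ.
ln(6.47) = 1.867 and ln(26.9) = 3.292; z_{0.09} = -1.341, z_{0.85} = 1.036.
σ = (3.292 − 1.867)/(1.036 − (-1.341)) = 0.599.
μ = 1.867 − (-1.341)·0.599 = 2.671.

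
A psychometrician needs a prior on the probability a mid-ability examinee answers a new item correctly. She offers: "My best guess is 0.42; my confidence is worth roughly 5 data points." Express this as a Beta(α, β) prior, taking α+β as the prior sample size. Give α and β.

Under the effective-sample-size interpretation, Beta(α, β) has prior mean α/(α+β) and prior sample size α+β.
So α+β = 5 and α/(α+β) = 0.42, giving α = 0.42·5 = 2.1 and β = 5 − 2.1 = 2.9.

α = 2.1, β = 2.9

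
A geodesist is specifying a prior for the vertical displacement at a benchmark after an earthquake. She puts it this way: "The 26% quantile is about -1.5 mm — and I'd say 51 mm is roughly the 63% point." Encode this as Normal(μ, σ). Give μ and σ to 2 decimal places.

μ = 33.13, σ = 53.84

For Normal(μ,σ), the p-quantile is μ + z_p·σ. Here z_{0.26} = -0.6433, z_{0.63} = 0.3319.
So -1.5 = μ − 0.6433σ and 51 = μ + 0.3319σ.
Subtracting: σ = (51 − -1.5)/(0.3319 − (-0.6433)) = 53.84.
Then μ = -1.5 − (-0.6433)·53.84 = 33.13.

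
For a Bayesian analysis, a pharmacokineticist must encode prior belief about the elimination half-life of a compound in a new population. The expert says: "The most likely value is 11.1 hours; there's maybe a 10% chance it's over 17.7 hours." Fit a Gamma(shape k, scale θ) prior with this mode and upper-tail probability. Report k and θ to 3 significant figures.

k ≈ 9.62, θ ≈ 1.29

Gamma(k,θ) with k>1 has mode (k−1)θ, so θ = 11.1/(k−1).
Need P(X < 17.7) = 0.9 with θ tied to k this way. Start at k = 2, θ = 11.1: P(X<17.7) ≈ 0.473.
Too low — raise k to concentrate. Iterating converges to k ≈ 9.62.
Then θ = 11.1/(9.62−1) ≈ 1.29.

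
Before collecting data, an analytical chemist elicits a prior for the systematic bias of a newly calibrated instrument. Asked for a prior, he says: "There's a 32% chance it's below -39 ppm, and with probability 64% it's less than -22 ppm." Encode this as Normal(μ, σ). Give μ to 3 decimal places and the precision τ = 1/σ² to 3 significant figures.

For Normal(μ,σ), the p-quantile is μ + z_p·σ. Here z_{0.32} = -0.4677, z_{0.64} = 0.3585.
So -39 = μ − 0.4677σ and -22 = μ + 0.3585σ.
Subtracting: σ = (-22 − -39)/(0.3585 − (-0.4677)) = 20.577.
Then μ = -39 − (-0.4677)·20.577 = -29.376.
Precision τ = 1/σ² = 1/20.58² = 0.00236.

μ = -29.376, τ = 0.00236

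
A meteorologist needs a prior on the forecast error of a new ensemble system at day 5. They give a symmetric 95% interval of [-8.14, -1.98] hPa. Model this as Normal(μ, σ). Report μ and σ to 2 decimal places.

A symmetric 95% interval runs μ ± z·σ with z = 1.96.
Half-width = 3.08, so σ = 3.08/1.96 = 1.57.
μ is the interval midpoint, -5.06.

μ = -5.06, σ = 1.57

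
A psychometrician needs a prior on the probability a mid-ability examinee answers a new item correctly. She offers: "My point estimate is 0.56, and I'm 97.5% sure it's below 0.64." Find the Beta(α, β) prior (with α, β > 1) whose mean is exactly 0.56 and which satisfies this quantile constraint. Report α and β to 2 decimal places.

With mean 0.56 fixed, write α = 0.56s, β = 0.44s where s = α+β.
Need P(θ < 0.64) = 0.975 under Beta(0.56s, 0.44s). Normal approximation: (q−m)/√(m(1−m)/s) ≈ z_{0.975} = 1.96, so s ≈ 0.56·0.44·(1.96)²/(0.64−0.56)² = 147.9.
At s = 147.9: P(θ<0.64) ≈ 0.977. Adjusting to match 0.975 gives s ≈ 143.57.
So α = 0.56·143.57 ≈ 80.40, β = 0.44·143.57 ≈ 63.17.

α ≈ 80.40, β ≈ 63.17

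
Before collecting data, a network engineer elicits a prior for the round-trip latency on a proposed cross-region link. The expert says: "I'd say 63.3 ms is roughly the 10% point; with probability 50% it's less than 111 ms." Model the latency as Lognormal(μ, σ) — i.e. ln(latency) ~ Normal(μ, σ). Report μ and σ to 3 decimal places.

μ ≈ 4.710, σ ≈ 0.438

If T ~ Lognormal(μ,σ) then ln T ~ Normal(μ,σ), so the p-quantile of ln T is μ + z_p·σ.
ln(63.3) = 4.148 and ln(111) = 4.71; z_{0.1} = -1.282, z_{0.5} = 0.
σ = (4.71 − 4.148)/(0 − (-1.282)) = 0.438.
μ = 4.148 − (-1.282)·0.438 = 4.710.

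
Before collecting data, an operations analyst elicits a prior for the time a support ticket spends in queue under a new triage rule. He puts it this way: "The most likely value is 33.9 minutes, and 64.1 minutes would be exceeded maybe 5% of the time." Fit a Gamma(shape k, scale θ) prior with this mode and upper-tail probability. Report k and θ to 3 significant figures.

Gamma(k,θ) with k>1 has mode (k−1)θ, so θ = 33.9/(k−1).
Need P(X < 64.1) = 0.95 with θ tied to k this way. Start at k = 2, θ = 33.9: P(X<64.1) ≈ 0.564.
Too low — raise k to concentrate. Iterating converges to k ≈ 7.85.
Then θ = 33.9/(7.85−1) ≈ 4.95.

k ≈ 7.85, θ ≈ 4.95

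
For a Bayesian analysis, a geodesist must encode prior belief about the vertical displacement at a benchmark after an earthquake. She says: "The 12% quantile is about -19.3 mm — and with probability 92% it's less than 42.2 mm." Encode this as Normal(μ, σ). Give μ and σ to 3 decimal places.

μ = 8.708, σ = 23.837

The p-quantile of Normal(μ,σ) is μ + z_p·σ, with z_{0.12} = -1.175 and z_{0.92} = 1.405.
Eliminate σ: μ = (z₂·x₁ − z₁·x₂)/(z₂ − z₁) = (1.405·-19.3 − (-1.175)·42.2)/2.58 = 8.708.
Then σ = (x₂ − x₁)/(z₂ − z₁) = (42.2 − -19.3)/2.58 = 23.837.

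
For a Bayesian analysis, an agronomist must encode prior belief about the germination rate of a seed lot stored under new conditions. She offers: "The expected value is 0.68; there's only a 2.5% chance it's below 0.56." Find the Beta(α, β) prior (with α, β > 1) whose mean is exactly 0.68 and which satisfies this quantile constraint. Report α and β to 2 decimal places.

With mean 0.68 fixed, write α = 0.68s, β = 0.32s where s = α+β.
Need P(θ < 0.56) = 0.025 under Beta(0.68s, 0.32s). Normal approximation: (q−m)/√(m(1−m)/s) ≈ z_{0.025} = -1.96, so s ≈ 0.68·0.32·(-1.96)²/(0.56−0.68)² = 58.0.
At s = 58.0: P(θ<0.56) ≈ 0.029. Adjusting to match 0.025 gives s ≈ 62.19.
So α = 0.68·62.19 ≈ 42.29, β = 0.32·62.19 ≈ 19.90.

α ≈ 42.29, β ≈ 19.90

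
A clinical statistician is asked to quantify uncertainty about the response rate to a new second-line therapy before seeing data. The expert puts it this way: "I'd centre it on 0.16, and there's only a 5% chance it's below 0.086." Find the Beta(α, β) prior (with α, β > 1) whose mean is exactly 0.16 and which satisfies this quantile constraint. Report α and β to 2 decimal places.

With mean 0.16 fixed, write α = 0.16s, β = 0.84s where s = α+β.
Need P(θ < 0.086) = 0.05 under Beta(0.16s, 0.84s). Normal approximation: (q−m)/√(m(1−m)/s) ≈ z_{0.05} = -1.64, so s ≈ 0.16·0.84·(-1.64)²/(0.086−0.16)² = 66.4.
At s = 66.4: P(θ<0.086) ≈ 0.032. Adjusting to match 0.05 gives s ≈ 53.32.
So α = 0.16·53.32 ≈ 8.53, β = 0.84·53.32 ≈ 44.79.

α ≈ 8.53, β ≈ 44.79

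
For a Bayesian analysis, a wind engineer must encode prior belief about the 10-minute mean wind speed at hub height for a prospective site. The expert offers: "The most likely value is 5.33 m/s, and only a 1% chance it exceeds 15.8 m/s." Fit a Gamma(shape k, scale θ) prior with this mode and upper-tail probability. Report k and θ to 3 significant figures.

Gamma(k,θ) with k>1 has mode (k−1)θ, so θ = 5.33/(k−1).
Need P(X < 15.8) = 0.99 with θ tied to k this way. Start at k = 2, θ = 5.33: P(X<15.8) ≈ 0.795.
Too low — raise k to concentrate. Iterating converges to k ≈ 4.82.
Then θ = 5.33/(4.82−1) ≈ 1.39.

k ≈ 4.82, θ ≈ 1.39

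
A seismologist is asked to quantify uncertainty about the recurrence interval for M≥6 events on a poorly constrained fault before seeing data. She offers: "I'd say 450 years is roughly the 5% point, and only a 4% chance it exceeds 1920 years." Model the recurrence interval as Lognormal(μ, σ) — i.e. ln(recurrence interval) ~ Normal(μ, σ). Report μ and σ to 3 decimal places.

μ ≈ 6.812, σ ≈ 0.427

If T ~ Lognormal(μ,σ) then ln T ~ Normal(μ,σ), so the p-quantile of ln T is μ + z_p·σ.
ln(450) = 6.109 and ln(1920) = 7.56; z_{0.05} = -1.645, z_{0.96} = 1.751.
σ = (7.56 − 6.109)/(1.751 − (-1.645)) = 0.427.
μ = 6.109 − (-1.645)·0.427 = 6.812.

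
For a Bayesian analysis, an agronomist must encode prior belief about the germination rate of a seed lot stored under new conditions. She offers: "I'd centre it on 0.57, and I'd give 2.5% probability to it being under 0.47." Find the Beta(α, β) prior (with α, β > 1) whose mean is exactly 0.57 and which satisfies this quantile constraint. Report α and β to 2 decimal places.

α ≈ 54.37, β ≈ 41.01

With mean 0.57 fixed, write α = 0.57s, β = 0.43s where s = α+β.
Need P(θ < 0.47) = 0.025 under Beta(0.57s, 0.43s). Normal approximation: (q−m)/√(m(1−m)/s) ≈ z_{0.025} = -1.96, so s ≈ 0.57·0.43·(-1.96)²/(0.47−0.57)² = 94.2.
At s = 94.2: P(θ<0.47) ≈ 0.026. Adjusting to match 0.025 gives s ≈ 95.38.
So α = 0.57·95.38 ≈ 54.37, β = 0.43·95.38 ≈ 41.01.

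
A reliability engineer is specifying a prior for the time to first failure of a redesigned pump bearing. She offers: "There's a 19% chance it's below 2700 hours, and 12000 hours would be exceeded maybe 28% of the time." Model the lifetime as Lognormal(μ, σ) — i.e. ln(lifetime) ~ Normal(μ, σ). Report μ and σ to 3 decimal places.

If T ~ Lognormal(μ,σ) then ln T ~ Normal(μ,σ), so the p-quantile of ln T is μ + z_p·σ.
ln(2700) = 7.901 and ln(12000) = 9.393; z_{0.19} = -0.8779, z_{0.72} = 0.5828.
σ = (9.393 − 7.901)/(0.5828 − (-0.8779)) = 1.021.
μ = 7.901 − (-0.8779)·1.021 = 8.797.

μ ≈ 8.797, σ ≈ 1.021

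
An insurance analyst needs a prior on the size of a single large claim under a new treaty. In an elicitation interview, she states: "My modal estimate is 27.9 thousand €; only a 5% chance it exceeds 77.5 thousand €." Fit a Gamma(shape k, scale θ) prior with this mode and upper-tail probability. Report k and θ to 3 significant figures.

k ≈ 3.57, θ ≈ 10.9

Gamma(k,θ) with k>1 has mode (k−1)θ, so θ = 27.9/(k−1).
Need P(X < 77.5) = 0.95 with θ tied to k this way. Start at k = 2, θ = 27.9: P(X<77.5) ≈ 0.765.
Too low — raise k to concentrate. Iterating converges to k ≈ 3.57.
Then θ = 27.9/(3.57−1) ≈ 10.9.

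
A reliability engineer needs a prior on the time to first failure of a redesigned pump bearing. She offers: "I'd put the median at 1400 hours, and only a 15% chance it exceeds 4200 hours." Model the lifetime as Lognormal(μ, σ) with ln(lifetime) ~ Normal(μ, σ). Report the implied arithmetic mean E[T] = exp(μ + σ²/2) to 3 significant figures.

If T ~ Lognormal(μ,σ) then ln T ~ Normal(μ,σ), so the p-quantile of ln T is μ + z_p·σ.
ln(1400) = 7.244 and ln(4200) = 8.343; z_{0.5} = 0, z_{0.85} = 1.036.
σ = (8.343 − 7.244)/(1.036 − (0)) = 1.060.
μ = 7.244 − (0)·1.060 = 7.244.
E[T] = exp(μ + σ²/2) = exp(7.244 + 0.5618) = 2460 hours.

E[T] ≈ 2460 hours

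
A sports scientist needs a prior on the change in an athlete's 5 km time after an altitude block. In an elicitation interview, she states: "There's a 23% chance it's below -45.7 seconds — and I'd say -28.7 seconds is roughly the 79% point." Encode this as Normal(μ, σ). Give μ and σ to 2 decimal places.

μ = -37.57, σ = 11.00

For Normal(μ,σ), the p-quantile is μ + z_p·σ. Here z_{0.23} = -0.7388, z_{0.79} = 0.8064.
So -45.7 = μ − 0.7388σ and -28.7 = μ + 0.8064σ.
Subtracting: σ = (-28.7 − -45.7)/(0.8064 − (-0.7388)) = 11.00.
Then μ = -45.7 − (-0.7388)·11.00 = -37.57.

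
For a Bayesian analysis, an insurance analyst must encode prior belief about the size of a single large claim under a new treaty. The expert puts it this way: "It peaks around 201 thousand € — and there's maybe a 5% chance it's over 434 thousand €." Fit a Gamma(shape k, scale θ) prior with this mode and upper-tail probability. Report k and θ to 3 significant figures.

k ≈ 5.65, θ ≈ 43.2

Gamma(k,θ) with k>1 has mode (k−1)θ, so θ = 201/(k−1).
Need P(X < 434) = 0.95 with θ tied to k this way. Start at k = 2, θ = 201: P(X<434) ≈ 0.635.
Too low — raise k to concentrate. Iterating converges to k ≈ 5.65.
Then θ = 201/(5.65−1) ≈ 43.2.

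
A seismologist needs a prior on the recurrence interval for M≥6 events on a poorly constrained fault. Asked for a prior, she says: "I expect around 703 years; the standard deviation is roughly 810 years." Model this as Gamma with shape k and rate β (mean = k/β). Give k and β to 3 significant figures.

k ≈ 0.753, β ≈ 0.00107

For Gamma(k, rate β): mean = k/β, variance = k/β², so CV = 1/√k.
CV = SD/mean = 810/703 = 1.152, hence k = 1/CV² = 0.753.
Then β = k/mean = 0.753/703 = 0.00107.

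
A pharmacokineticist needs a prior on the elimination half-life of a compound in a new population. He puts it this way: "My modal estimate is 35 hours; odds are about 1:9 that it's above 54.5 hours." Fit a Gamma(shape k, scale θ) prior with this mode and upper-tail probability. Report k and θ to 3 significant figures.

Gamma(k,θ) with k>1 has mode (k−1)θ, so θ = 35/(k−1).
Need P(X < 54.5) = 0.9 with θ tied to k this way. Start at k = 2, θ = 35: P(X<54.5) ≈ 0.461.
Too low — raise k to concentrate. Iterating converges to k ≈ 10.5.
Then θ = 35/(10.5−1) ≈ 3.67.

k ≈ 10.5, θ ≈ 3.67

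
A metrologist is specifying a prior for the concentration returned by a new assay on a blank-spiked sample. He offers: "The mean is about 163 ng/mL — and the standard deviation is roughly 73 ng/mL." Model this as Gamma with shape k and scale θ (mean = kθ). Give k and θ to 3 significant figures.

k ≈ 4.99, θ ≈ 32.7

For Gamma(k, scale θ): mean = kθ, variance = kθ², so CV = 1/√k.
CV = SD/mean = 73/163 = 0.4479, hence k = 1/CV² = 4.99.
Then θ = mean/k = 163/4.99 = 32.7.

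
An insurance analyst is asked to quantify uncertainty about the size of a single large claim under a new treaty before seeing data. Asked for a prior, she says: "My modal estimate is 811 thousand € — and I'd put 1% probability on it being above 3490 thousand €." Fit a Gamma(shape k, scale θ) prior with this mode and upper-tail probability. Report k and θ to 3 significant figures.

k ≈ 2.92, θ ≈ 422

Gamma(k,θ) with k>1 has mode (k−1)θ, so θ = 811/(k−1).
Need P(X < 3490) = 0.99 with θ tied to k this way. Start at k = 2, θ = 811: P(X<3490) ≈ 0.928.
Too low — raise k to concentrate. Iterating converges to k ≈ 2.92.
Then θ = 811/(2.92−1) ≈ 422.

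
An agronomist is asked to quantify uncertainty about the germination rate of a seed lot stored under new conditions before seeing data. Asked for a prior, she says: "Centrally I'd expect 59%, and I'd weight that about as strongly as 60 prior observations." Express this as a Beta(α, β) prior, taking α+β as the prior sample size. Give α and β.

Under the effective-sample-size interpretation, Beta(α, β) has prior mean α/(α+β) and prior sample size α+β.
So α+β = 60 and α/(α+β) = 0.59, giving α = 0.59·60 = 35.4 and β = 60 − 35.4 = 24.6.

α = 35.4, β = 24.6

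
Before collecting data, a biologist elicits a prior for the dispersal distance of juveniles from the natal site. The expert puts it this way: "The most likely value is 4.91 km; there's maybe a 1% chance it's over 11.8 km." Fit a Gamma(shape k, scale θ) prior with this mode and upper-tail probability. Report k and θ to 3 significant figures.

Gamma(k,θ) with k>1 has mode (k−1)θ, so θ = 4.91/(k−1).
Need P(X < 11.8) = 0.99 with θ tied to k this way. Start at k = 2, θ = 4.91: P(X<11.8) ≈ 0.692.
Too low — raise k to concentrate. Iterating converges to k ≈ 7.16.
Then θ = 4.91/(7.16−1) ≈ 0.797.

k ≈ 7.16, θ ≈ 0.797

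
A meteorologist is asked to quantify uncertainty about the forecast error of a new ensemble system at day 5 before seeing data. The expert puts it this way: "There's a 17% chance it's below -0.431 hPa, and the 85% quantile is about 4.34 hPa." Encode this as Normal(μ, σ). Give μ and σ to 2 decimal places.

The p-quantile of Normal(μ,σ) is μ + z_p·σ, with z_{0.17} = -0.9542 and z_{0.85} = 1.036.
Eliminate σ: μ = (z₂·x₁ − z₁·x₂)/(z₂ − z₁) = (1.036·-0.431 − (-0.9542)·4.34)/1.991 = 1.86.
Then σ = (x₂ − x₁)/(z₂ − z₁) = (4.34 − -0.431)/1.991 = 2.40.

μ = 1.86, σ = 2.40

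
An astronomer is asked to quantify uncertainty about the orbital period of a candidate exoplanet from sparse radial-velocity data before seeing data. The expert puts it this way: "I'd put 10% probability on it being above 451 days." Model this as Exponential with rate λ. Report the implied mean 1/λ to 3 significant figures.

mean ≈ 196 days

P(T > 451.0) = e^(−λ·451.0) = 0.1, so λ = −ln(0.1)/451.0 = 0.00511.
Mean = 1/λ = 196 days.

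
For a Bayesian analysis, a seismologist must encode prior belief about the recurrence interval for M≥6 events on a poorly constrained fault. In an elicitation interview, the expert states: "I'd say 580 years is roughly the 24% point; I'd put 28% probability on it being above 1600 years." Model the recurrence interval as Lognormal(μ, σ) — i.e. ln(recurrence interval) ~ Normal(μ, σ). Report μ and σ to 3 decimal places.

μ ≈ 6.919, σ ≈ 0.787

If T ~ Lognormal(μ,σ) then ln T ~ Normal(μ,σ), so the p-quantile of ln T is μ + z_p·σ.
ln(580) = 6.363 and ln(1600) = 7.378; z_{0.24} = -0.7063, z_{0.72} = 0.5828.
σ = (7.378 − 6.363)/(0.5828 − (-0.7063)) = 0.787.
μ = 6.363 − (-0.7063)·0.787 = 6.919.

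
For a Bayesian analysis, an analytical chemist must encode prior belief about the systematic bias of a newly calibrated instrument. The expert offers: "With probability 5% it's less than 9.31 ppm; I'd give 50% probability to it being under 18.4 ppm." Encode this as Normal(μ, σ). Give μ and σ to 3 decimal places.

The p-quantile of Normal(μ,σ) is μ + z_p·σ, with z_{0.05} = -1.645 and z_{0.5} = 0.
Eliminate σ: μ = (z₂·x₁ − z₁·x₂)/(z₂ − z₁) = (0·9.31 − (-1.645)·18.4)/1.645 = 18.400.
Then σ = (x₂ − x₁)/(z₂ − z₁) = (18.4 − 9.31)/1.645 = 5.526.

μ = 18.400, σ = 5.526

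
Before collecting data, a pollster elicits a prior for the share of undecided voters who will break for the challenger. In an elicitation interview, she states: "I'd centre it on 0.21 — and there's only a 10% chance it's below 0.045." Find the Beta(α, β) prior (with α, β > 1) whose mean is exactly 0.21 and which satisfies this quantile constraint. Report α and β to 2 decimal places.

α ≈ 1.41, β ≈ 5.29

With mean 0.21 fixed, write α = 0.21s, β = 0.79s where s = α+β.
Need P(θ < 0.045) = 0.1 under Beta(0.21s, 0.79s). Normal approximation: (q−m)/√(m(1−m)/s) ≈ z_{0.1} = -1.28, so s ≈ 0.21·0.79·(-1.28)²/(0.045−0.21)² = 10.0.
At s = 10.0: P(θ<0.045) ≈ 0.048. Adjusting to match 0.1 gives s ≈ 6.70.
So α = 0.21·6.70 ≈ 1.41, β = 0.79·6.70 ≈ 5.29.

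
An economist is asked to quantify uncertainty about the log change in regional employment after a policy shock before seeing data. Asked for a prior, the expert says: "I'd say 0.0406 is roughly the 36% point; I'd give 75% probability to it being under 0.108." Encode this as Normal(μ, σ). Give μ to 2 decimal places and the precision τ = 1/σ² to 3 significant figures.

μ = 0.06, τ = 235

The p-quantile of Normal(μ,σ) is μ + z_p·σ, with z_{0.36} = -0.3585 and z_{0.75} = 0.6745.
Eliminate σ: μ = (z₂·x₁ − z₁·x₂)/(z₂ − z₁) = (0.6745·0.0406 − (-0.3585)·0.108)/1.033 = 0.06.
Then σ = (x₂ − x₁)/(z₂ − z₁) = (0.108 − 0.0406)/1.033 = 0.07.
Precision τ = 1/σ² = 1/0.06525² = 235.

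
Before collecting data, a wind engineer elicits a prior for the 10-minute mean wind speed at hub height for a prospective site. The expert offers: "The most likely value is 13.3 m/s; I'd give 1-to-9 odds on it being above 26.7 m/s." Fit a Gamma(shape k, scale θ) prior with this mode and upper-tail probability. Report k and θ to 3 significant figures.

k ≈ 4.95, θ ≈ 3.37

Gamma(k,θ) with k>1 has mode (k−1)θ, so θ = 13.3/(k−1).
Need P(X < 26.7) = 0.9 with θ tied to k this way. Start at k = 2, θ = 13.3: P(X<26.7) ≈ 0.596.
Too low — raise k to concentrate. Iterating converges to k ≈ 4.95.
Then θ = 13.3/(4.95−1) ≈ 3.37.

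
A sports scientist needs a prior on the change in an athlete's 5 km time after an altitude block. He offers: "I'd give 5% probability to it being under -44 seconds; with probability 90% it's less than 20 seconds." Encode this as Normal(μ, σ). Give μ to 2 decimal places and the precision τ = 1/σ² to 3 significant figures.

The p-quantile of Normal(μ,σ) is μ + z_p·σ, with z_{0.05} = -1.645 and z_{0.9} = 1.282.
Eliminate σ: μ = (z₂·x₁ − z₁·x₂)/(z₂ − z₁) = (1.282·-44 − (-1.645)·20)/2.926 = -8.03.
Then σ = (x₂ − x₁)/(z₂ − z₁) = (20 − -44)/2.926 = 21.87.
Precision τ = 1/σ² = 1/21.87² = 0.00209.

μ = -8.03, τ = 0.00209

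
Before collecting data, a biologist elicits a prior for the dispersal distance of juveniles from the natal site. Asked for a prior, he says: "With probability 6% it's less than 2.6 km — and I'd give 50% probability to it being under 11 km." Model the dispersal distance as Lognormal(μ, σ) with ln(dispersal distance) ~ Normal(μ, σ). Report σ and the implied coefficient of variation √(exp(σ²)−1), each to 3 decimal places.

σ ≈ 0.928, CV ≈ 1.168

If T ~ Lognormal(μ,σ) then ln T ~ Normal(μ,σ), so the p-quantile of ln T is μ + z_p·σ.
ln(2.6) = 0.9555 and ln(11) = 2.398; z_{0.06} = -1.555, z_{0.5} = 0.
σ = (2.398 − 0.9555)/(0 − (-1.555)) = 0.928.
μ = 0.9555 − (-1.555)·0.928 = 2.398.
CV = √(exp(σ²)−1) = √(exp(0.8607)−1) = 1.168.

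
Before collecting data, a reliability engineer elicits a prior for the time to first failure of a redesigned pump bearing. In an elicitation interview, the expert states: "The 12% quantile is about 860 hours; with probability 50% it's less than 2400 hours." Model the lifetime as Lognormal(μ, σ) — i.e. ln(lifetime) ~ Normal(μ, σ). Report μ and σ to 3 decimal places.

μ ≈ 7.783, σ ≈ 0.873

If T ~ Lognormal(μ,σ) then ln T ~ Normal(μ,σ), so the p-quantile of ln T is μ + z_p·σ.
ln(860) = 6.757 and ln(2400) = 7.783; z_{0.12} = -1.175, z_{0.5} = 0.
σ = (7.783 − 6.757)/(0 − (-1.175)) = 0.873.
μ = 6.757 − (-1.175)·0.873 = 7.783.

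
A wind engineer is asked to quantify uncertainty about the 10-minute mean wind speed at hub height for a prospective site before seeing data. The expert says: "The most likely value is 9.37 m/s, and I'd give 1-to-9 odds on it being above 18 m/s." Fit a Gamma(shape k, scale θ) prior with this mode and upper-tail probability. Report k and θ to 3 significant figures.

k ≈ 5.49, θ ≈ 2.09

Gamma(k,θ) with k>1 has mode (k−1)θ, so θ = 9.37/(k−1).
Need P(X < 18) = 0.9 with θ tied to k this way. Start at k = 2, θ = 9.37: P(X<18) ≈ 0.572.
Too low — raise k to concentrate. Iterating converges to k ≈ 5.49.
Then θ = 9.37/(5.49−1) ≈ 2.09.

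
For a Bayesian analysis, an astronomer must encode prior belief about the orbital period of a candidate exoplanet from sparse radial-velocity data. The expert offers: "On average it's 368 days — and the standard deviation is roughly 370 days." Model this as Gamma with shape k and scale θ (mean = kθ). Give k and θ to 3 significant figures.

For Gamma(k, scale θ): mean = kθ, variance = kθ², so CV = 1/√k.
CV = SD/mean = 370/368 = 1.005, hence k = 1/CV² = 0.989.
Then θ = mean/k = 368/0.989 = 372.

k ≈ 0.989, θ ≈ 372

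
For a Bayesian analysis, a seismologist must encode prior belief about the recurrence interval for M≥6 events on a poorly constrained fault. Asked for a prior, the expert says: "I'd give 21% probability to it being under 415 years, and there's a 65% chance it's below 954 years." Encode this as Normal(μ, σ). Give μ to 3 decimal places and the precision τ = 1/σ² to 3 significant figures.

μ = 779.728, τ = 4.89e-06

The p-quantile of Normal(μ,σ) is μ + z_p·σ, with z_{0.21} = -0.8064 and z_{0.65} = 0.3853.
Eliminate σ: μ = (z₂·x₁ − z₁·x₂)/(z₂ − z₁) = (0.3853·415 − (-0.8064)·954)/1.192 = 779.728.
Then σ = (x₂ − x₁)/(z₂ − z₁) = (954 − 415)/1.192 = 452.279.
Precision τ = 1/σ² = 1/452.3² = 4.89e-06.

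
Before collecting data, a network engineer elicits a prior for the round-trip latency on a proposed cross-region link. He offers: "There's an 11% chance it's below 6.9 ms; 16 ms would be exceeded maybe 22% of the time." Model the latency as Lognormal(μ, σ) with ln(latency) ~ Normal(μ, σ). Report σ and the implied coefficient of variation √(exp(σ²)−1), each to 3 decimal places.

If T ~ Lognormal(μ,σ) then ln T ~ Normal(μ,σ), so the p-quantile of ln T is μ + z_p·σ.
ln(6.9) = 1.932 and ln(16) = 2.773; z_{0.11} = -1.227, z_{0.78} = 0.7722.
σ = (2.773 − 1.932)/(0.7722 − (-1.227)) = 0.421.
μ = 1.932 − (-1.227)·0.421 = 2.448.
CV = √(exp(σ²)−1) = √(exp(0.1771)−1) = 0.440.

σ ≈ 0.421, CV ≈ 0.440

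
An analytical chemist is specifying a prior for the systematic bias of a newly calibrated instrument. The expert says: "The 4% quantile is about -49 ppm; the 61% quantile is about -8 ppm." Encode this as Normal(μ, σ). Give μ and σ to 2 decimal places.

For Normal(μ,σ), the p-quantile is μ + z_p·σ. Here z_{0.04} = -1.751, z_{0.61} = 0.2793.
So -49 = μ − 1.751σ and -8 = μ + 0.2793σ.
Subtracting: σ = (-8 − -49)/(0.2793 − (-1.751)) = 20.20.
Then μ = -49 − (-1.751)·20.20 = -13.64.

μ = -13.64, σ = 20.20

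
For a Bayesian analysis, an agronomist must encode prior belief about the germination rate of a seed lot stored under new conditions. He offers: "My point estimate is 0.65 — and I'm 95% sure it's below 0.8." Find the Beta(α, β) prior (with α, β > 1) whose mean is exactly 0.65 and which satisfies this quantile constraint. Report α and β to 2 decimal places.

α ≈ 15.53, β ≈ 8.36

With mean 0.65 fixed, write α = 0.65s, β = 0.35s where s = α+β.
Need P(θ < 0.8) = 0.95 under Beta(0.65s, 0.35s). Normal approximation: (q−m)/√(m(1−m)/s) ≈ z_{0.95} = 1.64, so s ≈ 0.65·0.35·(1.64)²/(0.8−0.65)² = 27.4.
At s = 27.4: P(θ<0.8) ≈ 0.961. Adjusting to match 0.95 gives s ≈ 23.90.
So α = 0.65·23.90 ≈ 15.53, β = 0.35·23.90 ≈ 8.36.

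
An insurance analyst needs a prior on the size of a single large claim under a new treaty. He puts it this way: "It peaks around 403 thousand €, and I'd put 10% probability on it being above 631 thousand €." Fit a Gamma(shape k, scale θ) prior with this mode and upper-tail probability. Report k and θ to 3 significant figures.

Gamma(k,θ) with k>1 has mode (k−1)θ, so θ = 403/(k−1).
Need P(X < 631) = 0.9 with θ tied to k this way. Start at k = 2, θ = 403: P(X<631) ≈ 0.464.
Too low — raise k to concentrate. Iterating converges to k ≈ 10.3.
Then θ = 403/(10.3−1) ≈ 43.3.

k ≈ 10.3, θ ≈ 43.3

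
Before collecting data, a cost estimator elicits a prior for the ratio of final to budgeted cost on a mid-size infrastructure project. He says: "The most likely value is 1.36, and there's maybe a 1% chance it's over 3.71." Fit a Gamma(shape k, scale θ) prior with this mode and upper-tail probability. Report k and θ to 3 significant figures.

Gamma(k,θ) with k>1 has mode (k−1)θ, so θ = 1.36/(k−1).
Need P(X < 3.71) = 0.99 with θ tied to k this way. Start at k = 2, θ = 1.36: P(X<3.71) ≈ 0.756.
Too low — raise k to concentrate. Iterating converges to k ≈ 5.57.
Then θ = 1.36/(5.57−1) ≈ 0.298.

k ≈ 5.57, θ ≈ 0.298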